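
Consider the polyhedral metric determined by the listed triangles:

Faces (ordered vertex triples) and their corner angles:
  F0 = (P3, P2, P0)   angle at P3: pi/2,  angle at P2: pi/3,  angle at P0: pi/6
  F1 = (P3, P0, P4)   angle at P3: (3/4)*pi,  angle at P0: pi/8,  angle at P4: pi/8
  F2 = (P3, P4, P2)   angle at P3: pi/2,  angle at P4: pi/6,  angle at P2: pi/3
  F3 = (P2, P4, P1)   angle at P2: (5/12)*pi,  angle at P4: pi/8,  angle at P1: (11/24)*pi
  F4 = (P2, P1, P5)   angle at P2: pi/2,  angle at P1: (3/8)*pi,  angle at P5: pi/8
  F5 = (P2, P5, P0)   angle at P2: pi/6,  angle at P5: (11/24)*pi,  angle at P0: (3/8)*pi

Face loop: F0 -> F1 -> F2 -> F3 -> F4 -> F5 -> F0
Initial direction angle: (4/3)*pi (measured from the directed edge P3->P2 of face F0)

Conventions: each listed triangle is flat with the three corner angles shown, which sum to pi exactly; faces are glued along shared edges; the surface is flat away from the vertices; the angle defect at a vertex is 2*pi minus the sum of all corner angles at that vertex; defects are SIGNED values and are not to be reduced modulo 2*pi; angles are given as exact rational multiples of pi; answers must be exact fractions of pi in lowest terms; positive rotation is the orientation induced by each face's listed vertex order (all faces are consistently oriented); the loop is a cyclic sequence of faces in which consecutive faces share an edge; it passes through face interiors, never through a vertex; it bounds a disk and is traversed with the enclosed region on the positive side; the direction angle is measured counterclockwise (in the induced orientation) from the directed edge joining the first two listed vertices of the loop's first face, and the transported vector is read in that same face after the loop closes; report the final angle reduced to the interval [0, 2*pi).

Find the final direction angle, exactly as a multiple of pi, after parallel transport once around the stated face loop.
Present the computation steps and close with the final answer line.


enclosed vertex P2: corner angles sum to (7/4)*pi, defect = 2*pi - (7/4)*pi = pi/4
enclosed vertex P3: corner angles sum to (7/4)*pi, defect = 2*pi - (7/4)*pi = pi/4
holonomy = initial angle + sum of enclosed defects (mod 2*pi), positive in the induced orientation
final angle = (4/3)*pi + pi/2 = (11/6)*pi (mod 2*pi)

Answer: final direction angle = (11/6)*pi


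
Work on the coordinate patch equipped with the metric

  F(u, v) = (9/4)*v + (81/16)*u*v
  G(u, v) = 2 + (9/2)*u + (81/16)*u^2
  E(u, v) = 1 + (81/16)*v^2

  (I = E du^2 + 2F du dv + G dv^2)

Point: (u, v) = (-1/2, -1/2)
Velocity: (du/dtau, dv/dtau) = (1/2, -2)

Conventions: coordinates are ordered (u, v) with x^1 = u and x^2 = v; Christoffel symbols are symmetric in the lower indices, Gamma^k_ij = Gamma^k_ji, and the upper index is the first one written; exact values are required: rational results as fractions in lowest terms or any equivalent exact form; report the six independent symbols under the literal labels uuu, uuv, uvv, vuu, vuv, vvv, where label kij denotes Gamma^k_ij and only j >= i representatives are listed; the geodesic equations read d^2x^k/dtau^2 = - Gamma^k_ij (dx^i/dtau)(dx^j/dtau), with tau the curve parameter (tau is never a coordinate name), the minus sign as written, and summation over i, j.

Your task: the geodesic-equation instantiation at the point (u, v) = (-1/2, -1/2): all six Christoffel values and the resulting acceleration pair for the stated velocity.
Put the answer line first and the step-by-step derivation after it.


Answer: Gamma_uuu = 0, Gamma_uuv = -81/73, Gamma_uvv = 0, Gamma_vuu = 0, Gamma_vuv = -9/73, Gamma_vvv = 0; accelerations (d^2u/dtau^2, d^2v/dtau^2) = (-162/73, -18/73)

E = 145/64, F = 9/64, G = 65/64 at the point
E_u = 0, E_v = -81/16, F_u = -81/32, F_v = -9/32, G_u = -9/16, G_v = 0
EG - F^2 = 73/32;  g^inv = (32/73) * [[65/64, -9/64], [-9/64, 145/64]]
first-kind symbols [ij,l] = (1/2)(d_i g_jl + d_j g_il - d_l g_ij): [uu,u] = E_u/2 = 0, [uu,v] = F_u - E_v/2 = 0, [uv,u] = E_v/2 = -81/32, [uv,v] = G_u/2 = -9/32, [vv,u] = F_v - G_u/2 = 0, [vv,v] = G_v/2 = 0
Gamma^u_ij = (G*[ij,u] - F*[ij,v])/(EG - F^2), Gamma^v_ij = (E*[ij,v] - F*[ij,u])/(EG - F^2)
Gamma_uuu = 0, Gamma_uuv = -81/73, Gamma_uvv = 0, Gamma_vuu = 0, Gamma_vuv = -9/73, Gamma_vvv = 0
d^2u/dtau^2 = -(Gamma_uuu*(1/2)^2 + 2*Gamma_uuv*(1/2)*(-2) + Gamma_uvv*(-2)^2) = -162/73
d^2v/dtau^2 = -(Gamma_vuu*(1/2)^2 + 2*Gamma_vuv*(1/2)*(-2) + Gamma_vvv*(-2)^2) = -18/73


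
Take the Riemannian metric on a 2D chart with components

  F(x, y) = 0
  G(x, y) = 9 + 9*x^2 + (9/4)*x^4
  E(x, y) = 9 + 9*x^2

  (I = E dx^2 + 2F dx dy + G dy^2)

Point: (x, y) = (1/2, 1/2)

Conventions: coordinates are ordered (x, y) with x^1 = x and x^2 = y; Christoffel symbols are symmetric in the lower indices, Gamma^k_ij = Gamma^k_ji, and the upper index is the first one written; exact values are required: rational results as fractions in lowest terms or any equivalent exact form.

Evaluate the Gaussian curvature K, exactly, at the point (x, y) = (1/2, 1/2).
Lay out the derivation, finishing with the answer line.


E = 45/4, F = 0, G = 729/64, EG - F^2 = 32805/256 at the point
E_x = 9, E_y = 0, F_x = 0, F_y = 0, G_x = 81/8, G_y = 0
E_yy = 0, F_xy = 0, G_xx = 99/4
Using the Brioschi determinant formula for K from the metric derivatives:
M1 = [[-E_yy/2 + F_xy - G_xx/2, E_x/2, F_x - E_y/2], [F_y - G_x/2, E, F], [G_y/2, F, G]] = [[-99/8, 9/2, 0], [-81/16, 45/4, 0], [0, 0, 729/64]]; det M1 = -1358127/1024
M2 = [[0, E_y/2, G_x/2], [E_y/2, E, F], [G_x/2, F, G]] = [[0, 0, 81/16], [0, 45/4, 0], [81/16, 0, 729/64]]; det M2 = -295245/1024
det M1 - det M2 = -531441/512; K = -531441/512 / (32805/256)^2 = -128/2025

Answer: K = -128/2025


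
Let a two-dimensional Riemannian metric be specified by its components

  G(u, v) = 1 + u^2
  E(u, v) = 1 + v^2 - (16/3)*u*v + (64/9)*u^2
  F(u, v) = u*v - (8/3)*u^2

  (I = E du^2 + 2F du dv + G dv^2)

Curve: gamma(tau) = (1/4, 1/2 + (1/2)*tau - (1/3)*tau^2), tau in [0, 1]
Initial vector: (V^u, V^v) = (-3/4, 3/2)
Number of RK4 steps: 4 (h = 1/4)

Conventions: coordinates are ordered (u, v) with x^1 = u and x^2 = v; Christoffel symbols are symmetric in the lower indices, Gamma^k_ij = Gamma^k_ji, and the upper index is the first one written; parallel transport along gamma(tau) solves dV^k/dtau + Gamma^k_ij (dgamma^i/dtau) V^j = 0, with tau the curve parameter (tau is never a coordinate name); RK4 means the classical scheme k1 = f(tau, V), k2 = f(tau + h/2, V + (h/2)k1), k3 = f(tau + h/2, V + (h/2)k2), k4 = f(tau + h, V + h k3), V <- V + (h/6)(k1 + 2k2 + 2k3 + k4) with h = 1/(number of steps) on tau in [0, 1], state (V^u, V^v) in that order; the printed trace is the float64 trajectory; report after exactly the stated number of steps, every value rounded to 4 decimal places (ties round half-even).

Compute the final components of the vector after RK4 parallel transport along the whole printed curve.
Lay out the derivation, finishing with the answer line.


gamma'(tau) = (0, 1/2 - (2/3)*tau); f(tau, V)^k = -Gamma^k_ij(gamma(tau)) gamma'^i(tau) V^j; h = 1/4; intermediate values shown to 6 dp
curve data and Christoffel symbols at the stage parameters:
  tau = 0.000000: gamma = (0.250000, 0.500000), gamma' = (0.000000, 0.500000); Gamma_uuu = 0.407643, Gamma_uuv = -0.152866, Gamma_uvv = 0.000000, Gamma_vuu = -0.611465, Gamma_vuv = 0.229299, Gamma_vvv = 0.000000
  tau = 0.125000: gamma = (0.250000, 0.557292), gamma' = (0.000000, 0.416667); Gamma_uuu = 0.271453, Gamma_uuv = -0.101795, Gamma_uvv = 0.000000, Gamma_vuu = -0.620465, Gamma_vuv = 0.232674, Gamma_vvv = 0.000000
  tau = 0.250000: gamma = (0.250000, 0.604167), gamma' = (0.000000, 0.333333); Gamma_uuu = 0.156288, Gamma_uuv = -0.058608, Gamma_uvv = 0.000000, Gamma_vuu = -0.625153, Gamma_vuv = 0.234432, Gamma_vvv = 0.000000
  tau = 0.375000: gamma = (0.250000, 0.640625), gamma' = (0.000000, 0.250000); Gamma_uuu = 0.065318, Gamma_uuv = -0.024494, Gamma_uvv = 0.000000, Gamma_vuu = -0.627051, Gamma_vuv = 0.235144, Gamma_vvv = 0.000000
  tau = 0.500000: gamma = (0.250000, 0.666667), gamma' = (0.000000, 0.166667); Gamma_uuu = 0.000000, Gamma_uuv = 0.000000, Gamma_uvv = 0.000000, Gamma_vuu = -0.627451, Gamma_vuv = 0.235294, Gamma_vvv = 0.000000
  tau = 0.625000: gamma = (0.250000, 0.682292), gamma' = (0.000000, 0.083333); Gamma_uuu = -0.039207, Gamma_uuv = 0.014703, Gamma_uvv = 0.000000, Gamma_vuu = -0.627307, Gamma_vuv = 0.235240, Gamma_vvv = 0.000000
  tau = 0.750000: gamma = (0.250000, 0.687500), gamma' = (0.000000, 0.000000); Gamma_uuu = -0.052266, Gamma_uuv = 0.019600, Gamma_uvv = 0.000000, Gamma_vuu = -0.627195, Gamma_vuv = 0.235198, Gamma_vvv = 0.000000
  tau = 0.875000: gamma = (0.250000, 0.682292), gamma' = (0.000000, -0.083333); Gamma_uuu = -0.039207, Gamma_uuv = 0.014703, Gamma_uvv = 0.000000, Gamma_vuu = -0.627307, Gamma_vuv = 0.235240, Gamma_vvv = 0.000000
  tau = 1.000000: gamma = (0.250000, 0.666667), gamma' = (0.000000, -0.166667); Gamma_uuu = 0.000000, Gamma_uuv = 0.000000, Gamma_uvv = 0.000000, Gamma_vuu = -0.627451, Gamma_vuv = 0.235294, Gamma_vvv = 0.000000
step 0: V^u = -0.7500, V^v = 1.5000
step 1: k1 = (-0.057325, 0.085987), k2 = (-0.032115, 0.073405), k3 = (-0.031981, 0.073100), k4 = (-0.014808, 0.059233); V <- V + (h/6)(k1 + 2k2 + 2k3 + k4): V^u = -0.7583, V^v = 1.5183
step 2: k1 = (-0.014815, 0.059260), k2 = (-0.004655, 0.044689), k3 = (-0.004647, 0.044614), k4 = (0.000000, 0.029785); V <- V + (h/6)(k1 + 2k2 + 2k3 + k4): V^u = -0.7597, V^v = 1.5294
step 3: k1 = (0.000000, 0.029794), k2 = (0.000931, 0.014893), k3 = (0.000931, 0.014891), k4 = (0.000000, 0.000000); V <- V + (h/6)(k1 + 2k2 + 2k3 + k4): V^u = -0.7596, V^v = 1.5331
step 4: k1 = (0.000000, 0.000000), k2 = (-0.000931, -0.014890), k3 = (-0.000931, -0.014893), k4 = (0.000000, -0.029797); V <- V + (h/6)(k1 + 2k2 + 2k3 + k4): V^u = -0.7597, V^v = 1.5294

Answer: V^u = -0.7597, V^v = 1.5294


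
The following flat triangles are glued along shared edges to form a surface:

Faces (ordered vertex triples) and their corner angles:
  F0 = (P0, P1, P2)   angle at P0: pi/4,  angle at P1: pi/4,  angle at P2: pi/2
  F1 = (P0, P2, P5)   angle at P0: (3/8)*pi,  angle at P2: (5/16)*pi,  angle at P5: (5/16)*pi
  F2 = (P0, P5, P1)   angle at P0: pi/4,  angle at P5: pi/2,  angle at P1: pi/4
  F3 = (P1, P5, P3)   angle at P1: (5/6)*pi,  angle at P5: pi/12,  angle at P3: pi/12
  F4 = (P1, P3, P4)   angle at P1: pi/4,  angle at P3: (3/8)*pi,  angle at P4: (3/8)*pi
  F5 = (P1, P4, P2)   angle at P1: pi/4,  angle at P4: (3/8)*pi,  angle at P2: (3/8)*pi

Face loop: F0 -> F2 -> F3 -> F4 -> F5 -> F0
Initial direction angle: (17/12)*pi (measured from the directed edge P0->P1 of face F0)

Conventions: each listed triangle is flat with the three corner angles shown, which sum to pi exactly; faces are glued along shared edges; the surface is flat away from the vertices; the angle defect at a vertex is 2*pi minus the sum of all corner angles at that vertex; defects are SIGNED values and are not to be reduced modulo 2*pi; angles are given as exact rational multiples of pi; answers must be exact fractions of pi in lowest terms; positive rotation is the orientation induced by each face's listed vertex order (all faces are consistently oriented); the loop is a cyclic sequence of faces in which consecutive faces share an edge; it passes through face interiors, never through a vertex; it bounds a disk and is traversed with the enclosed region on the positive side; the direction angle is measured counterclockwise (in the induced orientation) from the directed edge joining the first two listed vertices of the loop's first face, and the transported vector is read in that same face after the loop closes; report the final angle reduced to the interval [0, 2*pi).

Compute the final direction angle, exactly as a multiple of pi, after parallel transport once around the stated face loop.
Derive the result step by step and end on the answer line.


enclosed vertex P1: corner angles sum to (11/6)*pi, defect = 2*pi - (11/6)*pi = pi/6
final direction = starting direction + enclosed defect total, reduced mod 2*pi (induced orientation)
final angle = (17/12)*pi + pi/6 = (19/12)*pi (mod 2*pi)

Answer: final direction angle = (19/12)*pi


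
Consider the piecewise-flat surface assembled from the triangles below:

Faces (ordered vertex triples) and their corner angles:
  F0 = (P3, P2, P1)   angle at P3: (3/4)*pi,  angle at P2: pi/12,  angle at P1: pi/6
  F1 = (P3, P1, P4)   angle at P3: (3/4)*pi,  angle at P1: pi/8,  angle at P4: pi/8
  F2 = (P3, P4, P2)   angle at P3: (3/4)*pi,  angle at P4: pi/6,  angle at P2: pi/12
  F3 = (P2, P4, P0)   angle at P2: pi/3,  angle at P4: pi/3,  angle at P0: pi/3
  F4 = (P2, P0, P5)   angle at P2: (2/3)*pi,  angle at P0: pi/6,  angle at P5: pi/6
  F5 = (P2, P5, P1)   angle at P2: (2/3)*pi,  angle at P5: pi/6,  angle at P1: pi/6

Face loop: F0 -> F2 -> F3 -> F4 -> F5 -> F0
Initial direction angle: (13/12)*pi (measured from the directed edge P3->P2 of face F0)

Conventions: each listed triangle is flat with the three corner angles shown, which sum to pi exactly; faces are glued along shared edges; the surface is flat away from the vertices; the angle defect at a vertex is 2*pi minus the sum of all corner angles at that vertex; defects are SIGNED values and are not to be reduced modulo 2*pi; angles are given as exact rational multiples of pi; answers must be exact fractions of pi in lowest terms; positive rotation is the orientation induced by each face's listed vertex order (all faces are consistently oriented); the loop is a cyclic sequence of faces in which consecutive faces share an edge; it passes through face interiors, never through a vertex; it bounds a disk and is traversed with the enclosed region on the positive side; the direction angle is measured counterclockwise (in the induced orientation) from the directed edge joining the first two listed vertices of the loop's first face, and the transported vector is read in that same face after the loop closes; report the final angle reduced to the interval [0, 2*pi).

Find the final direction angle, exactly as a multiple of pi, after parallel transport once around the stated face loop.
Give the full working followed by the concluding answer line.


enclosed vertex P2: corner angles sum to (11/6)*pi, defect = 2*pi - (11/6)*pi = pi/6
summing the enclosed defects onto the initial angle, mod 2*pi in the induced orientation:
final angle = (13/12)*pi + pi/6 = (5/4)*pi (mod 2*pi)

Answer: final direction angle = (5/4)*pi


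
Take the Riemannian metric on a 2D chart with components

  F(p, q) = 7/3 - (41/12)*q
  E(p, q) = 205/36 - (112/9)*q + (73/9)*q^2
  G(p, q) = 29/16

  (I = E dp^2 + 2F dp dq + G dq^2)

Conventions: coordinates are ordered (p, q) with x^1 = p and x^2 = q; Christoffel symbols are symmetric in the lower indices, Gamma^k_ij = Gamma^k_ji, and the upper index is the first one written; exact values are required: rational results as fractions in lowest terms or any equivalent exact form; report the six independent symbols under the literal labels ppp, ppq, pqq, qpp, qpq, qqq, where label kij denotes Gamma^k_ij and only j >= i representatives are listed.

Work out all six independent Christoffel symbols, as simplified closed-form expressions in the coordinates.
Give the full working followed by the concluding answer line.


E = 205/36 - (112/9)*q + (73/9)*q^2; F = 7/3 - (41/12)*q; G = 29/16
Gamma^k_ij = (1/2) g^{kl} (d_i g_jl + d_j g_il - d_l g_ij), with g^inv = (1/(EG-F^2)) [[G, -F], [-F, E]]
first partials: E_p = 0, E_q = -112/9 + (146/9)*q, F_p = 0, F_q = -41/12, G_p = 0, G_q = 0
D = EG - F^2 = 2809/576 - (119/18)*q + (109/36)*q^2
expanded: Gamma^p_pp = (G E_p - 2F F_p + F E_q)/(2D), Gamma^p_pq = (G E_q - F G_p)/(2D), Gamma^p_qq = (2G F_q - G G_p - F G_q)/(2D), Gamma^q_pp = (2E F_p - E E_q - F E_p)/(2D), Gamma^q_pq = (E G_p - F E_q)/(2D), Gamma^q_qq = (E G_q - 2F F_q + F G_p)/(2D); substitute and cancel common factors

Answer: Gamma_ppp = (-47888*q^2 + 69440*q - 25088)/(5232*q^2 - 11424*q + 8427), Gamma_ppq = (8468*q - 6496)/(1744*q^2 - 3808*q + 2809), Gamma_pqq = -3567/(1744*q^2 - 3808*q + 2809), Gamma_qpp = (-341056*q^3 + 784896*q^2 - 640848*q + 183680)/(15696*q^2 - 34272*q + 25281), Gamma_qpq = (47888*q^2 - 69440*q + 25088)/(5232*q^2 - 11424*q + 8427), Gamma_qqq = (4592 - 6724*q)/(1744*q^2 - 3808*q + 2809)


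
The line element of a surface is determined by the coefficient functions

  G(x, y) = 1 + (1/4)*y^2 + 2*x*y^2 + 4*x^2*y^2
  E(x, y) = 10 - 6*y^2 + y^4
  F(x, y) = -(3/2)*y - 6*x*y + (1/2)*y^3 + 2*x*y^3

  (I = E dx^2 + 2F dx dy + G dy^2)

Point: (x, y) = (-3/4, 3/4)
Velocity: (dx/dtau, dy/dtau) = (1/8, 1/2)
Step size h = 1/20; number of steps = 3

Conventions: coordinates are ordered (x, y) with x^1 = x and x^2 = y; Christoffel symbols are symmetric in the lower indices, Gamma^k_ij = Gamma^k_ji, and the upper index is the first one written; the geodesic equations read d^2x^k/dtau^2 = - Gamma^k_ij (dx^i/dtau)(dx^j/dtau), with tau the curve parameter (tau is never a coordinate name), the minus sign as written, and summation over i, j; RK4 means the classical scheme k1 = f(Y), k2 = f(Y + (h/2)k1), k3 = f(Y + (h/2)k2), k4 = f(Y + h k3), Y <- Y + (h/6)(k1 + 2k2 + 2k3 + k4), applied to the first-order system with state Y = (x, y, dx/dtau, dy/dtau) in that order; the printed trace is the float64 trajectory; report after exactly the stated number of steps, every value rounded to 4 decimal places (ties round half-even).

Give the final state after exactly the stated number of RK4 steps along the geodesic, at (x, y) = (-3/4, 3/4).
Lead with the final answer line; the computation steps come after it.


Answer: x = -0.7314, y = 0.8249, dx/dtau = 0.1225, dy/dtau = 0.4992

f(Y) = (dx/dtau, dy/dtau, -Gamma^x_ij Y'^i Y'^j, -Gamma^y_ij Y'^i Y'^j) with the Gammas evaluated at the stage position; h = 0.050000; intermediate values shown to 6 dp
step 0: x = -0.7500, y = 0.7500, dx/dtau = 0.1250, dy/dtau = 0.5000
step 1:
  k1: at (x, y) = (-0.750000, 0.750000), (dx/dtau, dy/dtau) = (0.125000, 0.500000); Gamma_xxx = 0.000000, Gamma_xxy = -0.487246, Gamma_xyy = 0.324831, Gamma_yxx = 0.000000, Gamma_yxy = -0.149922, Gamma_yyy = 0.099948; k1 = (0.125000, 0.500000, -0.020302, -0.006247)
  k2: at (x, y) = (-0.746875, 0.762500), (dx/dtau, dy/dtau) = (0.124492, 0.499844); Gamma_xxx = 0.000000, Gamma_xxy = -0.496831, Gamma_xyy = 0.323755, Gamma_yxx = 0.000000, Gamma_yxy = -0.155655, Gamma_yyy = 0.101431; k2 = (0.124492, 0.499844, -0.019056, -0.005970)
  k3: at (x, y) = (-0.746888, 0.762496), (dx/dtau, dy/dtau) = (0.124524, 0.499851); Gamma_xxx = 0.000000, Gamma_xxy = -0.496827, Gamma_xyy = 0.323762, Gamma_yxx = 0.000000, Gamma_yxy = -0.155656, Gamma_yyy = 0.101435; k3 = (0.124524, 0.499851, -0.019044, -0.005966)
  k4: at (x, y) = (-0.743774, 0.774993), (dx/dtau, dy/dtau) = (0.124048, 0.499702); Gamma_xxx = 0.000000, Gamma_xxy = -0.506484, Gamma_xyy = 0.322698, Gamma_yxx = 0.000000, Gamma_yxy = -0.161555, Gamma_yyy = 0.102932; k4 = (0.124048, 0.499702, -0.017788, -0.005674)
  Y <- Y + (h/6)(k1 + 2k2 + 2k3 + k4): x = -0.7438, y = 0.7750, dx/dtau = 0.1240, dy/dtau = 0.4997
step 2:
  k1: at (x, y) = (-0.743774, 0.774992), (dx/dtau, dy/dtau) = (0.124048, 0.499702); Gamma_xxx = 0.000000, Gamma_xxy = -0.506484, Gamma_xyy = 0.322698, Gamma_yxx = 0.000000, Gamma_yxy = -0.161555, Gamma_yyy = 0.102932; k1 = (0.124048, 0.499702, -0.017788, -0.005674)
  k2: at (x, y) = (-0.740673, 0.787485), (dx/dtau, dy/dtau) = (0.123603, 0.499560); Gamma_xxx = 0.000000, Gamma_xxy = -0.516214, Gamma_xyy = 0.321647, Gamma_yxx = 0.000000, Gamma_yxy = -0.167626, Gamma_yyy = 0.104446; k2 = (0.123603, 0.499560, -0.016521, -0.005365)
  k3: at (x, y) = (-0.740684, 0.787481), (dx/dtau, dy/dtau) = (0.123635, 0.499568); Gamma_xxx = 0.000000, Gamma_xxy = -0.516209, Gamma_xyy = 0.321653, Gamma_yxx = 0.000000, Gamma_yxy = -0.167627, Gamma_yyy = 0.104449; k3 = (0.123635, 0.499568, -0.016508, -0.005361)
  k4: at (x, y) = (-0.737593, 0.799971), (dx/dtau, dy/dtau) = (0.123222, 0.499434); Gamma_xxx = 0.000000, Gamma_xxy = -0.526013, Gamma_xyy = 0.320612, Gamma_yxx = 0.000000, Gamma_yxy = -0.173875, Gamma_yyy = 0.105979; k4 = (0.123222, 0.499434, -0.015228, -0.005034)
  Y <- Y + (h/6)(k1 + 2k2 + 2k3 + k4): x = -0.7376, y = 0.8000, dx/dtau = 0.1232, dy/dtau = 0.4994
step 3:
  k1: at (x, y) = (-0.737593, 0.799971), (dx/dtau, dy/dtau) = (0.123222, 0.499434); Gamma_xxx = 0.000000, Gamma_xxy = -0.526013, Gamma_xyy = 0.320612, Gamma_yxx = 0.000000, Gamma_yxy = -0.173875, Gamma_yyy = 0.105979; k1 = (0.123222, 0.499434, -0.015229, -0.005034)
  k2: at (x, y) = (-0.734513, 0.812457), (dx/dtau, dy/dtau) = (0.122841, 0.499308); Gamma_xxx = 0.000000, Gamma_xxy = -0.535891, Gamma_xyy = 0.319581, Gamma_yxx = 0.000000, Gamma_yxy = -0.180306, Gamma_yyy = 0.107527; k2 = (0.122841, 0.499308, -0.013936, -0.004689)
  k3: at (x, y) = (-0.734522, 0.812453), (dx/dtau, dy/dtau) = (0.122874, 0.499317); Gamma_xxx = 0.000000, Gamma_xxy = -0.535886, Gamma_xyy = 0.319586, Gamma_yxx = 0.000000, Gamma_yxy = -0.180308, Gamma_yyy = 0.107530; k3 = (0.122874, 0.499317, -0.013922, -0.004684)
  k4: at (x, y) = (-0.731449, 0.824937), (dx/dtau, dy/dtau) = (0.122526, 0.499200); Gamma_xxx = 0.000000, Gamma_xxy = -0.545839, Gamma_xyy = 0.318562, Gamma_yxx = 0.000000, Gamma_yxy = -0.186928, Gamma_yyy = 0.109095; k4 = (0.122526, 0.499200, -0.012614, -0.004320)
  Y <- Y + (h/6)(k1 + 2k2 + 2k3 + k4): x = -0.7314, y = 0.8249, dx/dtau = 0.1225, dy/dtau = 0.4992


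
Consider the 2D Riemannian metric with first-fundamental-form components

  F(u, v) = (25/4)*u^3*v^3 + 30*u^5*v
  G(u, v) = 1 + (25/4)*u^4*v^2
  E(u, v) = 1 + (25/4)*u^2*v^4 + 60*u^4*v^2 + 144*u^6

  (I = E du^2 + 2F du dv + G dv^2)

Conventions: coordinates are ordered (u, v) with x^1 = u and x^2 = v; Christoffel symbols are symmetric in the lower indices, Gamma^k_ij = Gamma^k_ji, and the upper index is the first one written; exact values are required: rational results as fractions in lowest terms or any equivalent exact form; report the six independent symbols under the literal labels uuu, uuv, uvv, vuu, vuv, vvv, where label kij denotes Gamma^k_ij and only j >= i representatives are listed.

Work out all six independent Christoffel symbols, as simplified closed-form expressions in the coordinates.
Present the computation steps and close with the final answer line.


E = 1 + (25/4)*u^2*v^4 + 60*u^4*v^2 + 144*u^6; F = (25/4)*u^3*v^3 + 30*u^5*v; G = 1 + (25/4)*u^4*v^2
Gamma^k_ij = (1/2) g^{kl} (d_i g_jl + d_j g_il - d_l g_ij), with g^inv = (1/(EG-F^2)) [[G, -F], [-F, E]]
first partials: E_u = (25/2)*u*v^4 + 240*u^3*v^2 + 864*u^5, E_v = 25*u^2*v^3 + 120*u^4*v, F_u = (75/4)*u^2*v^3 + 150*u^4*v, F_v = (75/4)*u^3*v^2 + 30*u^5, G_u = 25*u^3*v^2, G_v = (25/2)*u^4*v
D = EG - F^2 = 1 + (25/4)*u^2*v^4 + (265/4)*u^4*v^2 + 144*u^6
expanded: Gamma^u_uu = (G E_u - 2F F_u + F E_v)/(2D), Gamma^u_uv = (G E_v - F G_u)/(2D), Gamma^u_vv = (2G F_v - G G_u - F G_v)/(2D), Gamma^v_uu = (2E F_u - E E_v - F E_u)/(2D), Gamma^v_uv = (E G_u - F E_v)/(2D), Gamma^v_vv = (E G_v - 2F F_v + F G_u)/(2D); substitute and cancel common factors

Answer: Gamma_uuu = (1728*u^5 + 480*u^3*v^2 + 25*u*v^4)/(576*u^6 + 265*u^4*v^2 + 25*u^2*v^4 + 4), Gamma_uuv = (240*u^4*v + 50*u^2*v^3)/(576*u^6 + 265*u^4*v^2 + 25*u^2*v^4 + 4), Gamma_uvv = (120*u^5 + 25*u^3*v^2)/(576*u^6 + 265*u^4*v^2 + 25*u^2*v^4 + 4), Gamma_vuu = (360*u^4*v + 25*u^2*v^3)/(576*u^6 + 265*u^4*v^2 + 25*u^2*v^4 + 4), Gamma_vuv = 50*u^3*v^2/(576*u^6 + 265*u^4*v^2 + 25*u^2*v^4 + 4), Gamma_vvv = 25*u^4*v/(576*u^6 + 265*u^4*v^2 + 25*u^2*v^4 + 4)


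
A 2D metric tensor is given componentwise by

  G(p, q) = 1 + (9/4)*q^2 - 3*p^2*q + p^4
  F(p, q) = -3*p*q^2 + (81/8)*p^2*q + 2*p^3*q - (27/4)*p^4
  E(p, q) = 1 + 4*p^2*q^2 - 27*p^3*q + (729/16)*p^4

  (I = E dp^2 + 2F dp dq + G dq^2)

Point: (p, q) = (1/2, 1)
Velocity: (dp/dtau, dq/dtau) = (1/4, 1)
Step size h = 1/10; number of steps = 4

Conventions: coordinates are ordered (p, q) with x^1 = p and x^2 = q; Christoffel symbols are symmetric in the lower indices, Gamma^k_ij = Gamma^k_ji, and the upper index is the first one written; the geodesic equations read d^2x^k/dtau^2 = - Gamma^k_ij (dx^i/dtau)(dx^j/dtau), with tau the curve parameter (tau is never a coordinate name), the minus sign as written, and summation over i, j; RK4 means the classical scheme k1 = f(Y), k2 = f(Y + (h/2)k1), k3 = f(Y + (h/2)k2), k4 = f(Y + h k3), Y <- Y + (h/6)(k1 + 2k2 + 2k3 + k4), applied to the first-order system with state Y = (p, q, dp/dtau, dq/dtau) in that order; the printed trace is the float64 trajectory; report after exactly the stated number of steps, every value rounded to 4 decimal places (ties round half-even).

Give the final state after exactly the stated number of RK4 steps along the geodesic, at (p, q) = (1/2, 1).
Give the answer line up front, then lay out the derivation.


Answer: p = 0.5817, q = 1.3637, dp/dtau = 0.1689, dq/dtau = 0.8317

f(Y) = (dp/dtau, dq/dtau, -Gamma^p_ij Y'^i Y'^j, -Gamma^q_ij Y'^i Y'^j) with the Gammas evaluated at the stage position; h = 0.100000; intermediate values shown to 6 dp
step 0: p = 0.5000, q = 1.0000, dp/dtau = 0.2500, dq/dtau = 1.0000
step 1:
  k1: at (p, q) = (0.500000, 1.000000), (dp/dtau, dq/dtau) = (0.250000, 1.000000); Gamma_ppp = 1.075933, Gamma_ppq = -0.226512, Gamma_pqq = 0.339768, Gamma_qpp = 1.956242, Gamma_qpq = -0.411840, Gamma_qqq = 0.617761; k1 = (0.250000, 1.000000, -0.293758, -0.534106)
  k2: at (p, q) = (0.512500, 1.050000), (dp/dtau, dq/dtau) = (0.235312, 0.973295); Gamma_ppp = 1.046613, Gamma_ppq = -0.222626, Gamma_pqq = 0.325794, Gamma_qpp = 1.971517, Gamma_qpq = -0.419363, Gamma_qqq = 0.613702; k2 = (0.235312, 0.973295, -0.264603, -0.498436)
  k3: at (p, q) = (0.511766, 1.048665), (dp/dtau, dq/dtau) = (0.236770, 0.975078); Gamma_ppp = 1.043836, Gamma_ppq = -0.222051, Gamma_pqq = 0.325419, Gamma_qpp = 1.970547, Gamma_qpq = -0.419186, Gamma_qqq = 0.614323; k3 = (0.236770, 0.975078, -0.265389, -0.500999)
  k4: at (p, q) = (0.523677, 1.097508), (dp/dtau, dq/dtau) = (0.223461, 0.949900); Gamma_ppp = 1.013461, Gamma_ppq = -0.217751, Gamma_pqq = 0.311858, Gamma_qpp = 1.981820, Gamma_qpq = -0.425811, Gamma_qqq = 0.609838; k4 = (0.223461, 0.949900, -0.239558, -0.468455)
  Y <- Y + (h/6)(k1 + 2k2 + 2k3 + k4): p = 0.5236, q = 1.0974, dp/dtau = 0.2234, dq/dtau = 0.9500
step 2:
  k1: at (p, q) = (0.523627, 1.097444), (dp/dtau, dq/dtau) = (0.223445, 0.949976); Gamma_ppp = 1.013203, Gamma_ppq = -0.217699, Gamma_pqq = 0.311814, Gamma_qpp = 1.981750, Gamma_qpq = -0.425803, Gamma_qqq = 0.609885; k1 = (0.223445, 0.949976, -0.239564, -0.468569)
  k2: at (p, q) = (0.534799, 1.144943), (dp/dtau, dq/dtau) = (0.211467, 0.926548); Gamma_ppp = 0.981098, Gamma_ppq = -0.212860, Gamma_pqq = 0.298514, Gamma_qpp = 1.989329, Gamma_qpq = -0.431607, Gamma_qqq = 0.605284; k2 = (0.211467, 0.926548, -0.216731, -0.439457)
  k3: at (p, q) = (0.534200, 1.143771), (dp/dtau, dq/dtau) = (0.212608, 0.928003); Gamma_ppp = 0.979141, Gamma_ppq = -0.212445, Gamma_pqq = 0.298266, Gamma_qpp = 1.988596, Gamma_qpq = -0.431468, Gamma_qqq = 0.605767; k3 = (0.212608, 0.928003, -0.217292, -0.441311)
  k4: at (p, q) = (0.544888, 1.190244), (dp/dtau, dq/dtau) = (0.201716, 0.905845); Gamma_ppp = 0.946784, Gamma_ppq = -0.207373, Gamma_pqq = 0.285434, Gamma_qpp = 1.993303, Gamma_qpq = -0.436590, Gamma_qqq = 0.600936; k4 = (0.201716, 0.905845, -0.196955, -0.414657)
  Y <- Y + (h/6)(k1 + 2k2 + 2k3 + k4): p = 0.5448, q = 1.1902, dp/dtau = 0.2017, dq/dtau = 0.9059
step 3:
  k1: at (p, q) = (0.544849, 1.190193), (dp/dtau, dq/dtau) = (0.201702, 0.905897); Gamma_ppp = 0.946596, Gamma_ppq = -0.207334, Gamma_pqq = 0.285401, Gamma_qpp = 1.993247, Gamma_qpq = -0.436584, Gamma_qqq = 0.600970; k1 = (0.201702, 0.905897, -0.196957, -0.414732)
  k2: at (p, q) = (0.554934, 1.235488), (dp/dtau, dq/dtau) = (0.191854, 0.885160); Gamma_ppp = 0.913449, Gamma_ppq = -0.201928, Gamma_pqq = 0.272909, Gamma_qpp = 1.995254, Gamma_qpq = -0.441073, Gamma_qqq = 0.596116; k2 = (0.191854, 0.885160, -0.178865, -0.390696)
  k3: at (p, q) = (0.554442, 1.234451), (dp/dtau, dq/dtau) = (0.192759, 0.886362); Gamma_ppp = 0.912083, Gamma_ppq = -0.201631, Gamma_pqq = 0.272749, Gamma_qpp = 1.994691, Gamma_qpq = -0.440960, Gamma_qqq = 0.596491; k3 = (0.192759, 0.886362, -0.179272, -0.392061)
  k4: at (p, q) = (0.564125, 1.278829), (dp/dtau, dq/dtau) = (0.183775, 0.866691); Gamma_ppp = 0.879187, Gamma_ppq = -0.196113, Gamma_pqq = 0.260730, Gamma_qpp = 1.994590, Gamma_qpq = -0.444916, Gamma_qqq = 0.591512; k4 = (0.183775, 0.866691, -0.163069, -0.369951)
  Y <- Y + (h/6)(k1 + 2k2 + 2k3 + k4): p = 0.5641, q = 1.2788, dp/dtau = 0.1838, dq/dtau = 0.8667
step 4:
  k1: at (p, q) = (0.564094, 1.278787), (dp/dtau, dq/dtau) = (0.183764, 0.866727); Gamma_ppp = 0.879048, Gamma_ppq = -0.196084, Gamma_pqq = 0.260706, Gamma_qpp = 1.994544, Gamma_qpq = -0.444910, Gamma_qqq = 0.591537; k1 = (0.183764, 0.866727, -0.163069, -0.370002)
  k2: at (p, q) = (0.573282, 1.322123), (dp/dtau, dq/dtau) = (0.175610, 0.848227); Gamma_ppp = 0.845974, Gamma_ppq = -0.190373, Gamma_pqq = 0.249057, Gamma_qpp = 1.992429, Gamma_qpq = -0.448365, Gamma_qqq = 0.586576; k2 = (0.175610, 0.848227, -0.148568, -0.349905)
  k3: at (p, q) = (0.572875, 1.321198), (dp/dtau, dq/dtau) = (0.176336, 0.849232); Gamma_ppp = 0.845038, Gamma_ppq = -0.190164, Gamma_pqq = 0.248960, Gamma_qpp = 1.991998, Gamma_qpq = -0.448271, Gamma_qqq = 0.586870; k3 = (0.176336, 0.849232, -0.148870, -0.350930)
  k4: at (p, q) = (0.581728, 1.363710), (dp/dtau, dq/dtau) = (0.168877, 0.831634); Gamma_ppp = 0.812526, Gamma_ppq = -0.184424, Gamma_pqq = 0.237771, Gamma_qpp = 1.988314, Gamma_qpq = -0.451299, Gamma_qqq = 0.581843; k4 = (0.168877, 0.831634, -0.135816, -0.332353)
  Y <- Y + (h/6)(k1 + 2k2 + 2k3 + k4): p = 0.5817, q = 1.3637, dp/dtau = 0.1689, dq/dtau = 0.8317


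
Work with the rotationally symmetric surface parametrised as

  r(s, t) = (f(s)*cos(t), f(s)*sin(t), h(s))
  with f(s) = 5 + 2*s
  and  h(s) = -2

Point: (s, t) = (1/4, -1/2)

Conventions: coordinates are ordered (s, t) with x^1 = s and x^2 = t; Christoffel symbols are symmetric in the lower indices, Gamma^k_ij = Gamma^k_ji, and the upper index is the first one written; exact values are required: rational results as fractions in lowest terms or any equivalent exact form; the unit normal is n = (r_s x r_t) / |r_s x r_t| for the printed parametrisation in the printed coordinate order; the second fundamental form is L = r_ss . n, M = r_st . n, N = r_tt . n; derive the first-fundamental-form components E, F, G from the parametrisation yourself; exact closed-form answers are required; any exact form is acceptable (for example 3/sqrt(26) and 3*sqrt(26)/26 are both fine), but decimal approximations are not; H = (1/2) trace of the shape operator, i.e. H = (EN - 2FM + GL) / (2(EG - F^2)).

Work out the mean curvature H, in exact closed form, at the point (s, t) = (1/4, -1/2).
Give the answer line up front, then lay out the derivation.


Answer: H = 0

f = 11/2, f' = 2, f'' = 0, h' = 0, h'' = 0
E = 4, F = 0, G = 121/4; answer radicand W^2 = 4
unnormalised second-form numerators: l = 0, m = 0, n = 0; L = l/sqrt(4), and similarly M = m/sqrt(W^2), N = n/sqrt(W^2)
H = (E*n - 2*F*m + G*l) / (2*(EG - F^2)*sqrt(W^2)); E*n - 2*F*m + G*l = 0, EG - F^2 = 121, so H = (0)/sqrt(4)


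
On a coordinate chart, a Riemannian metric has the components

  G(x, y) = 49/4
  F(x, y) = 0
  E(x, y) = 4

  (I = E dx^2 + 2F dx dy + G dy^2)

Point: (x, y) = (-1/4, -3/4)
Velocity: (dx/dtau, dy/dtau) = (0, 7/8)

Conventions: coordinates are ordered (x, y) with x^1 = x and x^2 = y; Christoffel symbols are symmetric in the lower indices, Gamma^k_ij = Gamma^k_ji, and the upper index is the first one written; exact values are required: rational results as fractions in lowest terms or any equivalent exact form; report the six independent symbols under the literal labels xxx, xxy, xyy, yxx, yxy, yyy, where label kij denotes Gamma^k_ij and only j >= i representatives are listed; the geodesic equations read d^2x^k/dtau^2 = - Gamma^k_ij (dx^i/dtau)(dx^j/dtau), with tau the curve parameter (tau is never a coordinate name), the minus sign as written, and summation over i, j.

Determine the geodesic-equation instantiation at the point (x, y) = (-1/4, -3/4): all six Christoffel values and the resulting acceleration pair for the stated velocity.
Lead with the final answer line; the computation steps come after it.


Answer: Gamma_xxx = 0, Gamma_xxy = 0, Gamma_xyy = 0, Gamma_yxx = 0, Gamma_yxy = 0, Gamma_yyy = 0; accelerations (d^2x/dtau^2, d^2y/dtau^2) = (0, 0)

E = 4, F = 0, G = 49/4 at the point
E_x = 0, E_y = 0, F_x = 0, F_y = 0, G_x = 0, G_y = 0
EG - F^2 = 49;  g^inv = (1/49) * [[49/4, 0], [0, 4]]
first-kind symbols [ij,l] = (1/2)(d_i g_jl + d_j g_il - d_l g_ij): [xx,x] = E_x/2 = 0, [xx,y] = F_x - E_y/2 = 0, [xy,x] = E_y/2 = 0, [xy,y] = G_x/2 = 0, [yy,x] = F_y - G_x/2 = 0, [yy,y] = G_y/2 = 0
Gamma^x_ij = (G*[ij,x] - F*[ij,y])/(EG - F^2), Gamma^y_ij = (E*[ij,y] - F*[ij,x])/(EG - F^2)
Gamma_xxx = 0, Gamma_xxy = 0, Gamma_xyy = 0, Gamma_yxx = 0, Gamma_yxy = 0, Gamma_yyy = 0
d^2x/dtau^2 = -(Gamma_xxx*(0)^2 + 2*Gamma_xxy*(0)*(7/8) + Gamma_xyy*(7/8)^2) = 0
d^2y/dtau^2 = -(Gamma_yxx*(0)^2 + 2*Gamma_yxy*(0)*(7/8) + Gamma_yyy*(7/8)^2) = 0


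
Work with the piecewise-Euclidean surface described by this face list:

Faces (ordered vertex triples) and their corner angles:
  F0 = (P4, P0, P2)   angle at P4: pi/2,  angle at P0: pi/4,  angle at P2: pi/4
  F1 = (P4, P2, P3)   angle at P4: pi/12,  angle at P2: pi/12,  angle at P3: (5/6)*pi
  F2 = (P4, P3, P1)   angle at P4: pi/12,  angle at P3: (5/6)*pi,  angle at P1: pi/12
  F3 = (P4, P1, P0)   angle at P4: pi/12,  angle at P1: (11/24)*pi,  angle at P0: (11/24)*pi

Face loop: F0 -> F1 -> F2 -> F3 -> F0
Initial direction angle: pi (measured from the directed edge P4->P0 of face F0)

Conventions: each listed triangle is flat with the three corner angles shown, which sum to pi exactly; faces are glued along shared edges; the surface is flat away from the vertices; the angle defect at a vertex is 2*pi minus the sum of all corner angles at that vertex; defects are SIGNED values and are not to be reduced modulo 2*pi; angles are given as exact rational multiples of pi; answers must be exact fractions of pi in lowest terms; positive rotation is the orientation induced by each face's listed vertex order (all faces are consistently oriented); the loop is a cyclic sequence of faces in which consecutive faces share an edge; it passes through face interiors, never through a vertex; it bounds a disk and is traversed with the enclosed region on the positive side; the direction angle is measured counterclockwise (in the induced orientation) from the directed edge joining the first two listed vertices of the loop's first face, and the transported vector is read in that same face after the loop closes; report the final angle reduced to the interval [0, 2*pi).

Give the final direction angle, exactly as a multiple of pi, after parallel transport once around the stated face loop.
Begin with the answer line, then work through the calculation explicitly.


Answer: final direction angle = pi/4

enclosed vertex P4: corner angles sum to (3/4)*pi, defect = 2*pi - (3/4)*pi = (5/4)*pi
final direction = starting direction + enclosed defect total, reduced mod 2*pi (induced orientation)
final angle = pi + (5/4)*pi = pi/4 (mod 2*pi)


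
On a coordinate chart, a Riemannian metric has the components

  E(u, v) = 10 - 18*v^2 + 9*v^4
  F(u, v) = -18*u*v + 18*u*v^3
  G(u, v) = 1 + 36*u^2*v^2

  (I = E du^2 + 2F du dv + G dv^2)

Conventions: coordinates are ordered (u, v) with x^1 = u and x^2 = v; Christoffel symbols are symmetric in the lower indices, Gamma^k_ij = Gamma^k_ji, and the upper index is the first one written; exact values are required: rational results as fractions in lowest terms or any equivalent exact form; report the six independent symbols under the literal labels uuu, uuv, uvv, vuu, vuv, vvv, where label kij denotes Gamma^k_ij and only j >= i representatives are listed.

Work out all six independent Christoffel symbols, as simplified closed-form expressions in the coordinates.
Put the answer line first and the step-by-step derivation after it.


Answer: Gamma_uuu = 0, Gamma_uuv = (18*v^3 - 18*v)/(36*u^2*v^2 + 9*v^4 - 18*v^2 + 10), Gamma_uvv = (18*u*v^2 - 18*u)/(36*u^2*v^2 + 9*v^4 - 18*v^2 + 10), Gamma_vuu = 0, Gamma_vuv = 36*u*v^2/(36*u^2*v^2 + 9*v^4 - 18*v^2 + 10), Gamma_vvv = 36*u^2*v/(36*u^2*v^2 + 9*v^4 - 18*v^2 + 10)

E = 10 - 18*v^2 + 9*v^4; F = -18*u*v + 18*u*v^3; G = 1 + 36*u^2*v^2
Gamma^k_ij = (1/2) g^{kl} (d_i g_jl + d_j g_il - d_l g_ij), with g^inv = (1/(EG-F^2)) [[G, -F], [-F, E]]
first partials: E_u = 0, E_v = -36*v + 36*v^3, F_u = -18*v + 18*v^3, F_v = -18*u + 54*u*v^2, G_u = 72*u*v^2, G_v = 72*u^2*v
D = EG - F^2 = 10 - 18*v^2 + 9*v^4 + 36*u^2*v^2
expanded: Gamma^u_uu = (G E_u - 2F F_u + F E_v)/(2D), Gamma^u_uv = (G E_v - F G_u)/(2D), Gamma^u_vv = (2G F_v - G G_u - F G_v)/(2D), Gamma^v_uu = (2E F_u - E E_v - F E_u)/(2D), Gamma^v_uv = (E G_u - F E_v)/(2D), Gamma^v_vv = (E G_v - 2F F_v + F G_u)/(2D); substitute and cancel common factors


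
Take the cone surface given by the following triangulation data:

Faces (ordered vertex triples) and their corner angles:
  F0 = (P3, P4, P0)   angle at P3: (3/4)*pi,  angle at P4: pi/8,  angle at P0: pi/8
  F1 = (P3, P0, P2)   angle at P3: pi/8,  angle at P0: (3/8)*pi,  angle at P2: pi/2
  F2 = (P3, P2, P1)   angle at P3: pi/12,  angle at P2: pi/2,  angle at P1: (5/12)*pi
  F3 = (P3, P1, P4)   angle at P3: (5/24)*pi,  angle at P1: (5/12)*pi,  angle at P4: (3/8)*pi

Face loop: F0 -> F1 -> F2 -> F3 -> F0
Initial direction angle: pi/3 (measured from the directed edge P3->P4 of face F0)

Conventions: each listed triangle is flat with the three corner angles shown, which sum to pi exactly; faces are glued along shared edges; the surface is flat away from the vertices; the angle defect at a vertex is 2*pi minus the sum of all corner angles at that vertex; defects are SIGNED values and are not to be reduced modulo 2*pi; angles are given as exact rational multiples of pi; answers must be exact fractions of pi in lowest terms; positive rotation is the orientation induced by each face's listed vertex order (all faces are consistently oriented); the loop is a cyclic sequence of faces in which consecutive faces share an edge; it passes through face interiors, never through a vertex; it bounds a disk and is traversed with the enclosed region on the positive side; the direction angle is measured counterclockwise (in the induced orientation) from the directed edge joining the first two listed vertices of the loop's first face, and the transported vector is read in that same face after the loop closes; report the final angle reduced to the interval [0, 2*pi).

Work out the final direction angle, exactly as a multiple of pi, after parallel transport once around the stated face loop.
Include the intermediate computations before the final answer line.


enclosed vertex P3: corner angles sum to (7/6)*pi, defect = 2*pi - (7/6)*pi = (5/6)*pi
adding the enclosed defects to the starting angle (mod 2*pi, induced orientation) gives the holonomy
final angle = pi/3 + (5/6)*pi = (7/6)*pi (mod 2*pi)

Answer: final direction angle = (7/6)*pi


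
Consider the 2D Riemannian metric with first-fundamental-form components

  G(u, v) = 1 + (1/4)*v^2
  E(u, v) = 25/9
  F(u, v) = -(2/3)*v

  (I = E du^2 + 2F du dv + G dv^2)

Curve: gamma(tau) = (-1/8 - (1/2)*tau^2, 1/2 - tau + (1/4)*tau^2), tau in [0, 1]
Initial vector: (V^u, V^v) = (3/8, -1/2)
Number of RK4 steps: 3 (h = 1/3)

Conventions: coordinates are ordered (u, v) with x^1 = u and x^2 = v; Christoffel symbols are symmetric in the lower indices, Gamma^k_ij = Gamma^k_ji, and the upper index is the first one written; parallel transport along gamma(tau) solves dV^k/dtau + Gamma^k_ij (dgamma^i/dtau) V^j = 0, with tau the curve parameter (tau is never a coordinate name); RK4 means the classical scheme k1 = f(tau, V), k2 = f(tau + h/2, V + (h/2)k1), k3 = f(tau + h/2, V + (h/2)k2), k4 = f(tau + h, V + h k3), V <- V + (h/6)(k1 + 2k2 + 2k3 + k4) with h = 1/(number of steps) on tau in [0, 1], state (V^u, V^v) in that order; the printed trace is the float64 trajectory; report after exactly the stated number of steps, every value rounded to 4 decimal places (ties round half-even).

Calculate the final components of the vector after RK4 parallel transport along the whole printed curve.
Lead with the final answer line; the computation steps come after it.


Answer: V^u = 0.4653, V^v = -0.5042

gamma'(tau) = (-tau, -1 + (1/2)*tau); f(tau, V)^k = -Gamma^k_ij(gamma(tau)) gamma'^i(tau) V^j; h = 1/3; intermediate values shown to 6 dp
curve data and Christoffel symbols at the stage parameters:
  tau = 0.000000: gamma = (-0.125000, 0.500000), gamma' = (0.000000, -1.000000); Gamma_uuu = 0.000000, Gamma_uuv = 0.000000, Gamma_uvv = -0.234719, Gamma_vuu = 0.000000, Gamma_vuv = 0.000000, Gamma_vvv = 0.044010
  tau = 0.166667: gamma = (-0.138889, 0.340278), gamma' = (-0.166667, -0.916667); Gamma_uuu = 0.000000, Gamma_uuv = 0.000000, Gamma_uvv = -0.237525, Gamma_vuu = 0.000000, Gamma_vuv = 0.000000, Gamma_vvv = 0.030309
  tau = 0.333333: gamma = (-0.180556, 0.194444), gamma' = (-0.333333, -0.833333); Gamma_uuu = 0.000000, Gamma_uuv = 0.000000, Gamma_uvv = -0.239186, Gamma_vuu = 0.000000, Gamma_vuv = 0.000000, Gamma_vvv = 0.017441
  tau = 0.500000: gamma = (-0.250000, 0.062500), gamma' = (-0.500000, -0.750000); Gamma_uuu = 0.000000, Gamma_uuv = 0.000000, Gamma_uvv = -0.239916, Gamma_vuu = 0.000000, Gamma_vuv = 0.000000, Gamma_vvv = 0.005623
  tau = 0.666667: gamma = (-0.347222, -0.055556), gamma' = (-0.666667, -0.666667); Gamma_uuu = 0.000000, Gamma_uuv = 0.000000, Gamma_uvv = -0.239933, Gamma_vuu = 0.000000, Gamma_vuv = 0.000000, Gamma_vvv = -0.004999
  tau = 0.833333: gamma = (-0.472222, -0.159722), gamma' = (-0.833333, -0.583333); Gamma_uuu = 0.000000, Gamma_uuv = 0.000000, Gamma_uvv = -0.239450, Gamma_vuu = 0.000000, Gamma_vuv = 0.000000, Gamma_vvv = -0.014342
  tau = 1.000000: gamma = (-0.625000, -0.250000), gamma' = (-1.000000, -0.500000); Gamma_uuu = 0.000000, Gamma_uuv = 0.000000, Gamma_uvv = -0.238658, Gamma_vuu = 0.000000, Gamma_vuv = 0.000000, Gamma_vvv = -0.022374
step 0: V^u = 0.3750, V^v = -0.5000
step 1: k1 = (0.117359, -0.022005), k2 = (0.109664, -0.013994), k3 = (0.109373, -0.013956), k4 = (0.100588, -0.007335); V <- V + (h/6)(k1 + 2k2 + 2k3 + k4): V^u = 0.4114, V^v = -0.5047
step 2: k1 = (0.100605, -0.007336), k2 = (0.091040, -0.002134), k3 = (0.090884, -0.002130), k4 = (0.080849, 0.001684); V <- V + (h/6)(k1 + 2k2 + 2k3 + k4): V^u = 0.4417, V^v = -0.5055
step 3: k1 = (0.080861, 0.001685), k2 = (0.070572, 0.004227), k3 = (0.070513, 0.004223), k4 = (0.060155, 0.005640); V <- V + (h/6)(k1 + 2k2 + 2k3 + k4): V^u = 0.4653, V^v = -0.5042
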